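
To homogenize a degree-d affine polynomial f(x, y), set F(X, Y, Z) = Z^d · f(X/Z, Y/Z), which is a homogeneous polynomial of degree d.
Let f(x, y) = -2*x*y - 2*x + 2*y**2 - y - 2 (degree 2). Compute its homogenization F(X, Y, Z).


F(X, Y, Z) = -2*X*Y - 2*X*Z + 2*Y**2 - Y*Z - 2*Z**2

deg(f) = 2.
Substitute x = X/Z, y = Y/Z into f, then multiply by Z^2.
  monomial -2·x^1·y^1 ↦ -2·X^1·Y^1·Z^0.
  monomial -2·x^1·y^0 ↦ -2·X^1·Y^0·Z^1.
  monomial 2·x^0·y^2 ↦ 2·X^0·Y^2·Z^0.
  monomial -1·x^0·y^1 ↦ -1·X^0·Y^1·Z^1.
  monomial -2·x^0·y^0 ↦ -2·X^0·Y^0·Z^2.
Collecting: F(X, Y, Z) = -2*X*Y - 2*X*Z + 2*Y**2 - Y*Z - 2*Z**2.


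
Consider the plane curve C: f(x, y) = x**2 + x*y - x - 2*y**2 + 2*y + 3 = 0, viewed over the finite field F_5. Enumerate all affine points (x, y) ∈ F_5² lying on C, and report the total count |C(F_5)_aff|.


Affine F_5-points: {(2, 0), (2, 2), (4, 0), (4, 3)}; count = 4.

For each of the 25 pairs (x, y) ∈ F_5², evaluate f(x, y) mod 5. Record the zeros.
  x = 0: [0↦3, 1↦3, 2↦4, 3↦1, 4↦4]  zeros at y ∈ ∅
  x = 1: [0↦3, 1↦4, 2↦1, 3↦4, 4↦3]  zeros at y ∈ ∅
  x = 2: [0↦0, 1↦2, 2↦0, 3↦4, 4↦4]  zeros at y ∈ {0, 2}
  x = 3: [0↦4, 1↦2, 2↦1, 3↦1, 4↦2]  zeros at y ∈ ∅
  x = 4: [0↦0, 1↦4, 2↦4, 3↦0, 4↦2]  zeros at y ∈ {0, 3}
Collecting zeros: affine points = {(2, 0), (2, 2), (4, 0), (4, 3)}.
Total count |C(F_5)_aff| = 4.


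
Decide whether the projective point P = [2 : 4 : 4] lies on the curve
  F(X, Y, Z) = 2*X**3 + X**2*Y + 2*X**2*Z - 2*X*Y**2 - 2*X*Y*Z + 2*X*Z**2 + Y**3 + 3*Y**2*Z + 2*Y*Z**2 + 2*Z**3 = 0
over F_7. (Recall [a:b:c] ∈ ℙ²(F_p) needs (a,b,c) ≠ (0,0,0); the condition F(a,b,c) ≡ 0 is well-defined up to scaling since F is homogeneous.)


F(2,4,4) ≡ 1 (mod 7); P is NOT on the curve.

Evaluate F(2, 4, 4) term-by-term (mod 7).
  2*X**3 ↦ 2·8·1·1 = 16
  X**2*Y ↦ 1·4·4·1 = 16
  2*X**2*Z ↦ 2·4·1·4 = 32
  -2*X*Y**2 ↦ -2·2·16·1 = -64
  -2*X*Y*Z ↦ -2·2·4·4 = -64
  2*X*Z**2 ↦ 2·2·1·16 = 64
  Y**3 ↦ 1·1·64·1 = 64
  3*Y**2*Z ↦ 3·1·16·4 = 192
  2*Y*Z**2 ↦ 2·1·4·16 = 128
  2*Z**3 ↦ 2·1·1·64 = 128
Sum: F(2, 4, 4) = (16) + (16) + (32) + (-64) + (-64) + (64) + (64) + (192) + (128) + (128) = 512.
Reducing mod 7: 512 ≡ 1 (mod 7).
Since F(a, b, c) ≡ 1 ≠ 0 (mod 7), P does NOT lie on the curve.


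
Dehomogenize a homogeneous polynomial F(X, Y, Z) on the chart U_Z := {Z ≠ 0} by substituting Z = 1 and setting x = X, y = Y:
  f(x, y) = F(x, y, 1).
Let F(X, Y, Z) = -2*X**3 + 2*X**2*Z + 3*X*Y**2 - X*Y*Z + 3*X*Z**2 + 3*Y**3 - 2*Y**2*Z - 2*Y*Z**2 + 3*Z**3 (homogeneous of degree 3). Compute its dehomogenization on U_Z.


f(x, y) = -2*x**3 + 2*x**2 + 3*x*y**2 - x*y + 3*x + 3*y**3 - 2*y**2 - 2*y + 3

On U_Z we set Z = 1. Each monomial c·X^i·Y^j·Z^k in F becomes c·x^i·y^j·1^k = c·x^i·y^j.
Substituting Z = 1: F(X, Y, 1) = -2*x**3 + 2*x**2 + 3*x*y**2 - x*y + 3*x + 3*y**3 - 2*y**2 - 2*y + 3.
Note: deg(f) ≤ deg(F) = 3; strict inequality happens when F is divisible by Z (lost terms).


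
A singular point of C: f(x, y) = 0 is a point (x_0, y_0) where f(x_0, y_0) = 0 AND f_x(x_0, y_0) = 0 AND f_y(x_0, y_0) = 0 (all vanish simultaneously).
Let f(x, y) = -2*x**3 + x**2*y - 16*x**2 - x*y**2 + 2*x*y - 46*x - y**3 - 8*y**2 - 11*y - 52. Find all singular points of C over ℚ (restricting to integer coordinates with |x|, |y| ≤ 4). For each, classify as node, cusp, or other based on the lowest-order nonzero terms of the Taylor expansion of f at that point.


Singular points: {(-3, -2)}; classification: cusp.

Compute partial derivatives:
  f_x = -6*x**2 + 2*x*y - 32*x - y**2 + 2*y - 46.
  f_y = x**2 - 2*x*y + 2*x - 3*y**2 - 16*y - 11.
Scan x_0 ∈ {−4, ..., 4}. For each x_0, f_y(x_0, y) is a polynomial in y; find its integer roots y ∈ {−4, ..., 4}, then test f_x and f at those candidates.
  x = -4: f_y(-4, y) = -3*y**2 - 8*y - 3; no integer root y with |y| ≤ 4.
  x = -3: f_y(-3, y) = -3*y**2 - 10*y - 8; vanishes at y ∈ {-2}. (-3, -2): f_x = 0, f = 0 — SINGULAR.
  x = -2: f_y(-2, y) = -3*y**2 - 12*y - 11; no integer root y with |y| ≤ 4.
  x = -1: f_y(-1, y) = -3*y**2 - 14*y - 12; no integer root y with |y| ≤ 4.
  x = 0: f_y(0, y) = -3*y**2 - 16*y - 11; no integer root y with |y| ≤ 4.
  x = 1: f_y(1, y) = -3*y**2 - 18*y - 8; no integer root y with |y| ≤ 4.
  x = 2: f_y(2, y) = -3*y**2 - 20*y - 3; no integer root y with |y| ≤ 4.
  x = 3: f_y(3, y) = -3*y**2 - 22*y + 4; no integer root y with |y| ≤ 4.
  x = 4: f_y(4, y) = -3*y**2 - 24*y + 13; no integer root y with |y| ≤ 4.
Only singular point on the grid: (-3, -2).
Classify: substitute x = -3 + u, y = -2 + v and expand: f = -2*u**3 + u**2*v - u*v**2 - v**3 + v**2.
No constant or linear terms (consistent with a singular point). Quadratic part: v**2. Cubic part: -2*u**3 + u**2*v - u*v**2 - v**3.
The quadratic part v**2 is a perfect square, so there is a single (double) tangent line v = 0, i.e. y = -2. Restricting the cubic part to that line (v = 0) leaves -2*u**3 ≠ 0, so f is not divisible by v and the branch is v² ≈ 2*u**3 to lowest order — this is a cusp.
Classification: cusp.


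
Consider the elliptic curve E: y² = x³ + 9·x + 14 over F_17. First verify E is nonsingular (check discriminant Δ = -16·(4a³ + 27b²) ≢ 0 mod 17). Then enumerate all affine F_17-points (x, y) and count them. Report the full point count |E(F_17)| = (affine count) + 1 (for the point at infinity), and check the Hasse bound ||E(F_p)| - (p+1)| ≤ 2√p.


Affine points = {(3, 0), (9, 5), (9, 12), (10, 4), (10, 13), (11, 4), (11, 13), (13, 4), (13, 13), (16, 2), (16, 15)}; affine count = 11; |E(F_17)| = 12.

Discriminant check: Δ ∝ 4a³ + 27b² = 4·9³ + 27·14² = 4·729 + 27·196 ≡ 14 (mod 17). Nonzero ⇒ E is nonsingular.
For each x ∈ F_17, compute rhs = x³ + 9·x + 14 mod 17, then count y ∈ F_17 with y² ≡ rhs.
  x = 0: rhs = 14, matching y values: none (0 points).
  x = 1: rhs = 7, matching y values: none (0 points).
  x = 2: rhs = 6, matching y values: none (0 points).
  x = 3: rhs = 0, matching y values: 0 (1 points).
  x = 4: rhs = 12, matching y values: none (0 points).
  x = 5: rhs = 14, matching y values: none (0 points).
  x = 6: rhs = 12, matching y values: none (0 points).
  x = 7: rhs = 12, matching y values: none (0 points).
  x = 8: rhs = 3, matching y values: none (0 points).
  x = 9: rhs = 8, matching y values: 5, 12 (2 points).
  x = 10: rhs = 16, matching y values: 4, 13 (2 points).
  x = 11: rhs = 16, matching y values: 4, 13 (2 points).
  x = 12: rhs = 14, matching y values: none (0 points).
  x = 13: rhs = 16, matching y values: 4, 13 (2 points).
  x = 14: rhs = 11, matching y values: none (0 points).
  x = 15: rhs = 5, matching y values: none (0 points).
  x = 16: rhs = 4, matching y values: 2, 15 (2 points).
Total affine count: 11.
Full point count |E(F_17)| = 11 + 1 = 12.
Hasse bound: |12 − (17+1)| = |-6| = 6 ≤ 2√17 ≈ 8.2462 ✓.


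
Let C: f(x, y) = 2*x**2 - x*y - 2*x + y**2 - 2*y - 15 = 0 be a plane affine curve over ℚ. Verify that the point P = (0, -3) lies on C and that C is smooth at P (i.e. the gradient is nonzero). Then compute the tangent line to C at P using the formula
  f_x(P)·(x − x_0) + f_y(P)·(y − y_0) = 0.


Tangent line at P: x - 8*y - 24 = 0.

Step 1: f(0, -3) = 0, so P lies on C.
Step 2: partial derivatives
  f_x(x, y) = 4*x - y - 2, f_y(x, y) = -x + 2*y - 2.
  f_x(P) = 1, f_y(P) = -8 (gradient nonzero, so P is smooth).
Step 3: tangent line at P: 1·(x − 0) + -8·(y − -3) = 0.
Expanding: x - 8*y - 24 = 0.


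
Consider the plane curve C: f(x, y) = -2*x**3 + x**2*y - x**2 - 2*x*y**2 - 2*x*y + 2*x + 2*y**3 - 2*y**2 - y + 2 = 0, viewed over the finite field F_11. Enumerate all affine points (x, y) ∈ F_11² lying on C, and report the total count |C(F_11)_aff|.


Affine F_11-points: {(0, 7), (3, 0), (3, 7), (3, 8), (4, 5), (5, 3), (6, 9), (9, 4)}; count = 8.

For each of the 121 pairs (x, y) ∈ F_11², evaluate f(x, y) mod 11. Record the zeros.
  x = 0: [0↦2, 1↦1, 2↦8, 3↦2, 4↦6, 5↦10, 6↦4, 7↦0, 8↦10, 9↦2, 10↦10]  zeros at y ∈ {7}
  x = 1: [0↦1, 1↦8, 2↦8, 3↦2, 4↦2, 5↦9, 6↦2, 7↦4, 8↦5, 9↦6, 10↦8]  zeros at y ∈ ∅
  x = 2: [0↦8, 1↦3, 2↦9, 3↦5, 4↦3, 5↦4, 6↦9, 7↦8, 8↦2, 9↦3, 10↦1]  zeros at y ∈ ∅
  x = 3: [0↦0, 1↦7, 2↦10, 3↦10, 4↦8, 5↦5, 6↦2, 7↦0, 8↦0, 9↦3, 10↦10]  zeros at y ∈ {0, 7, 8}
  x = 4: [0↦9, 1↦8, 2↦10, 3↦5, 4↦5, 5↦0, 6↦2, 7↦1, 8↦9, 9↦5, 10↦1]  zeros at y ∈ {5}
  x = 5: [0↦1, 1↦5, 2↦8, 3↦0, 4↦4, 5↦10, 6↦8, 7↦10, 8↦6, 9↦8, 10↦6]  zeros at y ∈ {3}
  x = 6: [0↦8, 1↦8, 2↦3, 3↦5, 4↦4, 5↦1, 6↦8, 7↦4, 8↦1, 9↦0, 10↦2]  zeros at y ∈ {9}
  x = 7: [0↦7, 1↦5, 2↦5, 3↦8, 4↦4, 5↦5, 6↦1, 7↦4, 8↦4, 9↦2, 10↦10]  zeros at y ∈ ∅
  x = 8: [0↦8, 1↦6, 2↦2, 3↦8, 4↦3, 5↦10, 6↦8, 7↦9, 8↦3, 9↦2, 10↦7]  zeros at y ∈ ∅
  x = 9: [0↦10, 1↦10, 2↦4, 3↦4, 4↦0, 5↦4, 6↦6, 7↦7, 8↦8, 9↦10, 10↦3]  zeros at y ∈ {4}
  x = 10: [0↦1, 1↦5, 2↦10, 3↦6, 4↦5, 5↦8, 6↦5, 7↦8, 8↦7, 9↦3, 10↦8]  zeros at y ∈ ∅
Collecting zeros: affine points = {(0, 7), (3, 0), (3, 7), (3, 8), (4, 5), (5, 3), (6, 9), (9, 4)}.
Total count |C(F_11)_aff| = 8.


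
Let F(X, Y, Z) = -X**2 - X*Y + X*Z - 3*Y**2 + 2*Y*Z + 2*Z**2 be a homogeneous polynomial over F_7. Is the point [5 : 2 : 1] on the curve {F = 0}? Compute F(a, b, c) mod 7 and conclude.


F(5,2,1) ≡ 6 (mod 7); P is NOT on the curve.

Evaluate F(5, 2, 1) term-by-term (mod 7).
  -X**2 ↦ -1·25·1·1 = -25
  -X*Y ↦ -1·5·2·1 = -10
  X*Z ↦ 1·5·1·1 = 5
  -3*Y**2 ↦ -3·1·4·1 = -12
  2*Y*Z ↦ 2·1·2·1 = 4
  2*Z**2 ↦ 2·1·1·1 = 2
Sum: F(5, 2, 1) = (-25) + (-10) + (5) + (-12) + (4) + (2) = -36.
Reducing mod 7: -36 ≡ 6 (mod 7).
Since F(a, b, c) ≡ 6 ≠ 0 (mod 7), P does NOT lie on the curve.


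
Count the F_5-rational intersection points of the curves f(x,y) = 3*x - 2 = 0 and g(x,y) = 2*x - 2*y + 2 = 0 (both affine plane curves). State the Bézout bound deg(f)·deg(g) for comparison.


Common zeros: {(4, 0)}; count = 1; Bézout bound = 1.

deg(f) = 1, deg(g) = 1, so Bézout bound = 1.
Scan x ∈ F_5. For each x, list the y ∈ F_5 with f(x, y) ≡ 0 and those with g(x, y) ≡ 0 (mod 5); the common zeros in that column are the intersection.
  x = 0: f ≡ 0 at y ∈ ∅; g ≡ 0 at y ∈ {1}; common: ∅.
  x = 1: f ≡ 0 at y ∈ ∅; g ≡ 0 at y ∈ {2}; common: ∅.
  x = 2: f ≡ 0 at y ∈ ∅; g ≡ 0 at y ∈ {3}; common: ∅.
  x = 3: f ≡ 0 at y ∈ ∅; g ≡ 0 at y ∈ {4}; common: ∅.
  x = 4: f ≡ 0 at y ∈ {0, 1, 2, 3, 4}; g ≡ 0 at y ∈ {0}; common: {0}.
Collecting: common zeros = {(4, 0)}, so the count is 1.
Comparison with the Bézout bound: 1 ≤ 1 = deg(f)·deg(g), as expected for curves with no common component (the bound is attained).


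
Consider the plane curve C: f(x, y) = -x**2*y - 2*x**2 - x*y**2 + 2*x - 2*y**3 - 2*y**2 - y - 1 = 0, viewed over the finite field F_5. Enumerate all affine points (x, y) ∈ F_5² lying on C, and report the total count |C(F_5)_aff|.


Affine F_5-points: {(0, 4), (1, 4), (2, 0), (2, 3), (3, 1), (4, 0), (4, 1)}; count = 7.

For each of the 25 pairs (x, y) ∈ F_5², evaluate f(x, y) mod 5. Record the zeros.
  x = 0: [0↦4, 1↦4, 2↦3, 3↦4, 4↦0]  zeros at y ∈ {4}
  x = 1: [0↦4, 1↦2, 2↦2, 3↦2, 4↦0]  zeros at y ∈ {4}
  x = 2: [0↦0, 1↦4, 2↦3, 3↦0, 4↦3]  zeros at y ∈ {0, 3}
  x = 3: [0↦2, 1↦0, 2↦1, 3↦3, 4↦4]  zeros at y ∈ {1}
  x = 4: [0↦0, 1↦0, 2↦1, 3↦1, 4↦3]  zeros at y ∈ {0, 1}
Collecting zeros: affine points = {(0, 4), (1, 4), (2, 0), (2, 3), (3, 1), (4, 0), (4, 1)}.
Total count |C(F_5)_aff| = 7.


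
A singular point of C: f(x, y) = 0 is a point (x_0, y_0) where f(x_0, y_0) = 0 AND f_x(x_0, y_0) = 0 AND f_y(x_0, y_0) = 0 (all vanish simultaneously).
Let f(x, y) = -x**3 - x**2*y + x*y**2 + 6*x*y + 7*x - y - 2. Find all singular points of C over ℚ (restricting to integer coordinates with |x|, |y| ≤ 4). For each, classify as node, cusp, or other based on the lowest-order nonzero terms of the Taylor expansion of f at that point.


Singular points: {(1, -2)}; classification: node.

Compute partial derivatives:
  f_x = -3*x**2 - 2*x*y + y**2 + 6*y + 7.
  f_y = -x**2 + 2*x*y + 6*x - 1.
Scan x_0 ∈ {−4, ..., 4}. For each x_0, f_y(x_0, y) is a polynomial in y; find its integer roots y ∈ {−4, ..., 4}, then test f_x and f at those candidates.
  x = -4: f_y(-4, y) = -8*y - 41; no integer root y with |y| ≤ 4.
  x = -3: f_y(-3, y) = -6*y - 28; no integer root y with |y| ≤ 4.
  x = -2: f_y(-2, y) = -4*y - 17; no integer root y with |y| ≤ 4.
  x = -1: f_y(-1, y) = -2*y - 8; vanishes at y ∈ {-4}. (-1, -4): f_x = -12 ≠ 0.
  x = 0: f_y(0, y) = -1; no integer root y with |y| ≤ 4.
  x = 1: f_y(1, y) = 2*y + 4; vanishes at y ∈ {-2}. (1, -2): f_x = 0, f = 0 — SINGULAR.
  x = 2: f_y(2, y) = 4*y + 7; no integer root y with |y| ≤ 4.
  x = 3: f_y(3, y) = 6*y + 8; no integer root y with |y| ≤ 4.
  x = 4: f_y(4, y) = 8*y + 7; no integer root y with |y| ≤ 4.
Only singular point on the grid: (1, -2).
Classify: substitute x = 1 + u, y = -2 + v and expand: f = -u**3 - u**2*v - u**2 + u*v**2 + v**2.
No constant or linear terms (consistent with a singular point). Quadratic part: -u**2 + v**2. Cubic part: -u**3 - u**2*v + u*v**2.
The quadratic part v**2 - u**2 = (v − u)(v + u) splits into two distinct linear factors, so there are two distinct tangent lines y − -2 = ±(x − 1) — this is a node (ordinary double point).
Classification: node.


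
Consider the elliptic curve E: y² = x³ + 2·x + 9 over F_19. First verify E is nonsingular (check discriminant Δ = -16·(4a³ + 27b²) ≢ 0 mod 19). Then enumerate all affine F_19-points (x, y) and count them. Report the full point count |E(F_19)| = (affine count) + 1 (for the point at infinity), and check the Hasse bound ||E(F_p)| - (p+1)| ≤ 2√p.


Affine points = {(0, 3), (0, 16), (3, 2), (3, 17), (4, 9), (4, 10), (5, 7), (5, 12), (6, 3), (6, 16), (7, 9), (7, 10), (8, 9), (8, 10), (13, 3), (13, 16), (14, 8), (14, 11), (17, 4), (17, 15), (18, 5), (18, 14)}; affine count = 22; |E(F_19)| = 23.

Discriminant check: Δ ∝ 4a³ + 27b² = 4·2³ + 27·9² = 4·8 + 27·81 ≡ 15 (mod 19). Nonzero ⇒ E is nonsingular.
For each x ∈ F_19, compute rhs = x³ + 2·x + 9 mod 19, then count y ∈ F_19 with y² ≡ rhs.
  x = 0: rhs = 9, matching y values: 3, 16 (2 points).
  x = 1: rhs = 12, matching y values: none (0 points).
  x = 2: rhs = 2, matching y values: none (0 points).
  x = 3: rhs = 4, matching y values: 2, 17 (2 points).
  x = 4: rhs = 5, matching y values: 9, 10 (2 points).
  x = 5: rhs = 11, matching y values: 7, 12 (2 points).
  x = 6: rhs = 9, matching y values: 3, 16 (2 points).
  x = 7: rhs = 5, matching y values: 9, 10 (2 points).
  x = 8: rhs = 5, matching y values: 9, 10 (2 points).
  x = 9: rhs = 15, matching y values: none (0 points).
  x = 10: rhs = 3, matching y values: none (0 points).
  x = 11: rhs = 13, matching y values: none (0 points).
  x = 12: rhs = 13, matching y values: none (0 points).
  x = 13: rhs = 9, matching y values: 3, 16 (2 points).
  x = 14: rhs = 7, matching y values: 8, 11 (2 points).
  x = 15: rhs = 13, matching y values: none (0 points).
  x = 16: rhs = 14, matching y values: none (0 points).
  x = 17: rhs = 16, matching y values: 4, 15 (2 points).
  x = 18: rhs = 6, matching y values: 5, 14 (2 points).
Total affine count: 22.
Full point count |E(F_19)| = 22 + 1 = 23.
Hasse bound: |23 − (19+1)| = |3| = 3 ≤ 2√19 ≈ 8.7178 ✓.


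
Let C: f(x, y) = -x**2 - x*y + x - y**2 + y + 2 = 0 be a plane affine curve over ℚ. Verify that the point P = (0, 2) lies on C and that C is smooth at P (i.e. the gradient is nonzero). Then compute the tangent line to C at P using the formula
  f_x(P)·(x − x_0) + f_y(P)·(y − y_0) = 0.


Tangent line at P: -x - 3*y + 6 = 0.

Step 1: f(0, 2) = 0, so P lies on C.
Step 2: partial derivatives
  f_x(x, y) = -2*x - y + 1, f_y(x, y) = -x - 2*y + 1.
  f_x(P) = -1, f_y(P) = -3 (gradient nonzero, so P is smooth).
Step 3: tangent line at P: -1·(x − 0) + -3·(y − 2) = 0.
Expanding: -x - 3*y + 6 = 0.


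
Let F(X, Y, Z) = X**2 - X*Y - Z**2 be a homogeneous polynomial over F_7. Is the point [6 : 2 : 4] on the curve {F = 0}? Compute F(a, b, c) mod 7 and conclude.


F(6,2,4) ≡ 1 (mod 7); P is NOT on the curve.

Evaluate F(6, 2, 4) term-by-term (mod 7).
  X**2 ↦ 1·36·1·1 = 36
  -X*Y ↦ -1·6·2·1 = -12
  -Z**2 ↦ -1·1·1·16 = -16
Sum: F(6, 2, 4) = (36) + (-12) + (-16) = 8.
Reducing mod 7: 8 ≡ 1 (mod 7).
Since F(a, b, c) ≡ 1 ≠ 0 (mod 7), P does NOT lie on the curve.


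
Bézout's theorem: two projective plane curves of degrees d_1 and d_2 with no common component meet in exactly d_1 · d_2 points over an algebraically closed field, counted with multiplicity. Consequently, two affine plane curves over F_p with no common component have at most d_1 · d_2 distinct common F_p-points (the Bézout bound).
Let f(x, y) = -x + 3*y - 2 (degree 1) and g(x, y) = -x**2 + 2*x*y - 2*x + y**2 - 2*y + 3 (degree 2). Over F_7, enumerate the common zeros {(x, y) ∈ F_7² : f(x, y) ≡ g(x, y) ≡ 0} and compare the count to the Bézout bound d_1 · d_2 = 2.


Common zeros: ∅; count = 0; Bézout bound = 2.

deg(f) = 1, deg(g) = 2, so Bézout bound = 2.
Scan x ∈ F_7. For each x, list the y ∈ F_7 with f(x, y) ≡ 0 and those with g(x, y) ≡ 0 (mod 7); the common zeros in that column are the intersection.
  x = 0: f ≡ 0 at y ∈ {3}; g ≡ 0 at y ∈ ∅; common: ∅.
  x = 1: f ≡ 0 at y ∈ {1}; g ≡ 0 at y ∈ {0}; common: ∅.
  x = 2: f ≡ 0 at y ∈ {6}; g ≡ 0 at y ∈ ∅; common: ∅.
  x = 3: f ≡ 0 at y ∈ {4}; g ≡ 0 at y ∈ {1, 2}; common: ∅.
  x = 4: f ≡ 0 at y ∈ {2}; g ≡ 0 at y ∈ {0, 1}; common: ∅.
  x = 5: f ≡ 0 at y ∈ {0}; g ≡ 0 at y ∈ ∅; common: ∅.
  x = 6: f ≡ 0 at y ∈ {5}; g ≡ 0 at y ∈ {2}; common: ∅.
Collecting: common zeros = ∅, so the count is 0.
Comparison with the Bézout bound: 0 ≤ 2 = deg(f)·deg(g), as expected for curves with no common component (the affine F_7-count falls short of the bound because intersections may lie at infinity, over extension fields, or carry multiplicity).


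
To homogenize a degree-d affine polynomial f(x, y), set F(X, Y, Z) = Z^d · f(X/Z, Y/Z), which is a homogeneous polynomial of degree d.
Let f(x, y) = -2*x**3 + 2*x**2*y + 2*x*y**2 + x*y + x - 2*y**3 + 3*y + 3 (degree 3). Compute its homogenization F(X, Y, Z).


F(X, Y, Z) = -2*X**3 + 2*X**2*Y + 2*X*Y**2 + X*Y*Z + X*Z**2 - 2*Y**3 + 3*Y*Z**2 + 3*Z**3

deg(f) = 3.
Substitute x = X/Z, y = Y/Z into f, then multiply by Z^3.
  monomial -2·x^3·y^0 ↦ -2·X^3·Y^0·Z^0.
  monomial 2·x^2·y^1 ↦ 2·X^2·Y^1·Z^0.
  monomial 2·x^1·y^2 ↦ 2·X^1·Y^2·Z^0.
  monomial 1·x^1·y^1 ↦ 1·X^1·Y^1·Z^1.
  monomial 1·x^1·y^0 ↦ 1·X^1·Y^0·Z^2.
  monomial -2·x^0·y^3 ↦ -2·X^0·Y^3·Z^0.
  monomial 3·x^0·y^1 ↦ 3·X^0·Y^1·Z^2.
  monomial 3·x^0·y^0 ↦ 3·X^0·Y^0·Z^3.
Collecting: F(X, Y, Z) = -2*X**3 + 2*X**2*Y + 2*X*Y**2 + X*Y*Z + X*Z**2 - 2*Y**3 + 3*Y*Z**2 + 3*Z**3.


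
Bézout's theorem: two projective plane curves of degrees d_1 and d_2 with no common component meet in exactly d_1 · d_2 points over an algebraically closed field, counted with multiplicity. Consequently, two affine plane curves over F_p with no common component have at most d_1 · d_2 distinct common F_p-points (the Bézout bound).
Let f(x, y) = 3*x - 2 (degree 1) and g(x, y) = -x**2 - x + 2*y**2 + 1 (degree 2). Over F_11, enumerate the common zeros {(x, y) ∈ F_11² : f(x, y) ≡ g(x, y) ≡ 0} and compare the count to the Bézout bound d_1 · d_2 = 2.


Common zeros: ∅; count = 0; Bézout bound = 2.

deg(f) = 1, deg(g) = 2, so Bézout bound = 2.
Scan x ∈ F_11. For each x, list the y ∈ F_11 with f(x, y) ≡ 0 and those with g(x, y) ≡ 0 (mod 11); the common zeros in that column are the intersection.
  x = 0: f ≡ 0 at y ∈ ∅; g ≡ 0 at y ∈ {4, 7}; common: ∅.
  x = 1: f ≡ 0 at y ∈ ∅; g ≡ 0 at y ∈ ∅; common: ∅.
  x = 2: f ≡ 0 at y ∈ ∅; g ≡ 0 at y ∈ ∅; common: ∅.
  x = 3: f ≡ 0 at y ∈ ∅; g ≡ 0 at y ∈ {0}; common: ∅.
  x = 4: f ≡ 0 at y ∈ ∅; g ≡ 0 at y ∈ {2, 9}; common: ∅.
  x = 5: f ≡ 0 at y ∈ ∅; g ≡ 0 at y ∈ {3, 8}; common: ∅.
  x = 6: f ≡ 0 at y ∈ ∅; g ≡ 0 at y ∈ {2, 9}; common: ∅.
  x = 7: f ≡ 0 at y ∈ ∅; g ≡ 0 at y ∈ {0}; common: ∅.
  x = 8: f ≡ 0 at y ∈ {0, 1, 2, 3, 4, 5, 6, 7, 8, 9, 10}; g ≡ 0 at y ∈ ∅; common: ∅.
  x = 9: f ≡ 0 at y ∈ ∅; g ≡ 0 at y ∈ ∅; common: ∅.
  x = 10: f ≡ 0 at y ∈ ∅; g ≡ 0 at y ∈ {4, 7}; common: ∅.
Collecting: common zeros = ∅, so the count is 0.
Comparison with the Bézout bound: 0 ≤ 2 = deg(f)·deg(g), as expected for curves with no common component (the affine F_11-count falls short of the bound because intersections may lie at infinity, over extension fields, or carry multiplicity).


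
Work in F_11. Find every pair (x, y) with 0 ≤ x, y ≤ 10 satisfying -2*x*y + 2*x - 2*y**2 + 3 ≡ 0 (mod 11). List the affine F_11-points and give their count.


Affine F_11-points: {(1, 5), (3, 2), (3, 6), (4, 0), (4, 7), (6, 8), (8, 4), (8, 10), (10, 3), (10, 9)}; count = 10.

For each of the 121 pairs (x, y) ∈ F_11², evaluate f(x, y) mod 11. Record the zeros.
  x = 0: [0↦3, 1↦1, 2↦6, 3↦7, 4↦4, 5↦8, 6↦8, 7↦4, 8↦7, 9↦6, 10↦1]  zeros at y ∈ ∅
  x = 1: [0↦5, 1↦1, 2↦4, 3↦3, 4↦9, 5↦0, 6↦9, 7↦3, 8↦4, 9↦1, 10↦5]  zeros at y ∈ {5}
  x = 2: [0↦7, 1↦1, 2↦2, 3↦10, 4↦3, 5↦3, 6↦10, 7↦2, 8↦1, 9↦7, 10↦9]  zeros at y ∈ ∅
  x = 3: [0↦9, 1↦1, 2↦0, 3↦6, 4↦8, 5↦6, 6↦0, 7↦1, 8↦9, 9↦2, 10↦2]  zeros at y ∈ {2, 6}
  x = 4: [0↦0, 1↦1, 2↦9, 3↦2, 4↦2, 5↦9, 6↦1, 7↦0, 8↦6, 9↦8, 10↦6]  zeros at y ∈ {0, 7}
  x = 5: [0↦2, 1↦1, 2↦7, 3↦9, 4↦7, 5↦1, 6↦2, 7↦10, 8↦3, 9↦3, 10↦10]  zeros at y ∈ ∅
  x = 6: [0↦4, 1↦1, 2↦5, 3↦5, 4↦1, 5↦4, 6↦3, 7↦9, 8↦0, 9↦9, 10↦3]  zeros at y ∈ {8}
  x = 7: [0↦6, 1↦1, 2↦3, 3↦1, 4↦6, 5↦7, 6↦4, 7↦8, 8↦8, 9↦4, 10↦7]  zeros at y ∈ ∅
  x = 8: [0↦8, 1↦1, 2↦1, 3↦8, 4↦0, 5↦10, 6↦5, 7↦7, 8↦5, 9↦10, 10↦0]  zeros at y ∈ {4, 10}
  x = 9: [0↦10, 1↦1, 2↦10, 3↦4, 4↦5, 5↦2, 6↦6, 7↦6, 8↦2, 9↦5, 10↦4]  zeros at y ∈ ∅
  x = 10: [0↦1, 1↦1, 2↦8, 3↦0, 4↦10, 5↦5, 6↦7, 7↦5, 8↦10, 9↦0, 10↦8]  zeros at y ∈ {3, 9}
Collecting zeros: affine points = {(1, 5), (3, 2), (3, 6), (4, 0), (4, 7), (6, 8), (8, 4), (8, 10), (10, 3), (10, 9)}.
Total count |C(F_11)_aff| = 10.


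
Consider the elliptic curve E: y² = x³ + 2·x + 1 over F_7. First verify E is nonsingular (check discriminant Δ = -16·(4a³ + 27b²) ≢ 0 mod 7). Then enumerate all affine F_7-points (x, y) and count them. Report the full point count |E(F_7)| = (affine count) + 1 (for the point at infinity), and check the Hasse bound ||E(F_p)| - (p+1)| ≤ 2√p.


Affine points = {(0, 1), (0, 6), (1, 2), (1, 5)}; affine count = 4; |E(F_7)| = 5.

Discriminant check: Δ ∝ 4a³ + 27b² = 4·2³ + 27·1² = 4·8 + 27·1 ≡ 3 (mod 7). Nonzero ⇒ E is nonsingular.
For each x ∈ F_7, compute rhs = x³ + 2·x + 1 mod 7, then count y ∈ F_7 with y² ≡ rhs.
  x = 0: rhs = 1, matching y values: 1, 6 (2 points).
  x = 1: rhs = 4, matching y values: 2, 5 (2 points).
  x = 2: rhs = 6, matching y values: none (0 points).
  x = 3: rhs = 6, matching y values: none (0 points).
  x = 4: rhs = 3, matching y values: none (0 points).
  x = 5: rhs = 3, matching y values: none (0 points).
  x = 6: rhs = 5, matching y values: none (0 points).
Total affine count: 4.
Full point count |E(F_7)| = 4 + 1 = 5.
Hasse bound: |5 − (7+1)| = |-3| = 3 ≤ 2√7 ≈ 5.2915 ✓.


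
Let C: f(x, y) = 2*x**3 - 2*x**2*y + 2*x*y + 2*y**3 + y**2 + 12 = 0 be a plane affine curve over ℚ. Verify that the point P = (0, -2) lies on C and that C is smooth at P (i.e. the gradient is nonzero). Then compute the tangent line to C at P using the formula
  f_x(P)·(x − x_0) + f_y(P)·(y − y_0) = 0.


Tangent line at P: -4*x + 20*y + 40 = 0.

Step 1: f(0, -2) = 0, so P lies on C.
Step 2: partial derivatives
  f_x(x, y) = 6*x**2 - 4*x*y + 2*y, f_y(x, y) = -2*x**2 + 2*x + 6*y**2 + 2*y.
  f_x(P) = -4, f_y(P) = 20 (gradient nonzero, so P is smooth).
Step 3: tangent line at P: -4·(x − 0) + 20·(y − -2) = 0.
Expanding: -4*x + 20*y + 40 = 0.


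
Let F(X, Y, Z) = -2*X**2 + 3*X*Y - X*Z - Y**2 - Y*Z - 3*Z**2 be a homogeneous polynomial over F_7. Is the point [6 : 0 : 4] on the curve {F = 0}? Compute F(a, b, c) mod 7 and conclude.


F(6,0,4) ≡ 3 (mod 7); P is NOT on the curve.

Evaluate F(6, 0, 4) term-by-term (mod 7).
  -2*X**2 ↦ -2·36·1·1 = -72
  3*X*Y ↦ 3·6·0·1 = 0
  -X*Z ↦ -1·6·1·4 = -24
  -Y**2 ↦ -1·1·0·1 = 0
  -Y*Z ↦ -1·1·0·4 = 0
  -3*Z**2 ↦ -3·1·1·16 = -48
Sum: F(6, 0, 4) = (-72) + (0) + (-24) + (0) + (0) + (-48) = -144.
Reducing mod 7: -144 ≡ 3 (mod 7).
Since F(a, b, c) ≡ 3 ≠ 0 (mod 7), P does NOT lie on the curve.


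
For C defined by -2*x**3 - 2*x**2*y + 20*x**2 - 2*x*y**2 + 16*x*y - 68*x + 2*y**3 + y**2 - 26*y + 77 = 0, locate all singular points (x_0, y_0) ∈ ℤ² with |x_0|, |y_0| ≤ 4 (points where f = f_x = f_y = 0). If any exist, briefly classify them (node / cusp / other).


Singular points: {(3, 1)}; classification: cusp.

Compute partial derivatives:
  f_x = -6*x**2 - 4*x*y + 40*x - 2*y**2 + 16*y - 68.
  f_y = -2*x**2 - 4*x*y + 16*x + 6*y**2 + 2*y - 26.
Scan x_0 ∈ {−4, ..., 4}. For each x_0, f_y(x_0, y) is a polynomial in y; find its integer roots y ∈ {−4, ..., 4}, then test f_x and f at those candidates.
  x = -4: f_y(-4, y) = 6*y**2 + 18*y - 122; no integer root y with |y| ≤ 4.
  x = -3: f_y(-3, y) = 6*y**2 + 14*y - 92; no integer root y with |y| ≤ 4.
  x = -2: f_y(-2, y) = 6*y**2 + 10*y - 66; no integer root y with |y| ≤ 4.
  x = -1: f_y(-1, y) = 6*y**2 + 6*y - 44; no integer root y with |y| ≤ 4.
  x = 0: f_y(0, y) = 6*y**2 + 2*y - 26; no integer root y with |y| ≤ 4.
  x = 1: f_y(1, y) = 6*y**2 - 2*y - 12; no integer root y with |y| ≤ 4.
  x = 2: f_y(2, y) = 6*y**2 - 6*y - 2; no integer root y with |y| ≤ 4.
  x = 3: f_y(3, y) = 6*y**2 - 10*y + 4; vanishes at y ∈ {1}. (3, 1): f_x = 0, f = 0 — SINGULAR.
  x = 4: f_y(4, y) = 6*y**2 - 14*y + 6; no integer root y with |y| ≤ 4.
Only singular point on the grid: (3, 1).
Classify: substitute x = 3 + u, y = 1 + v and expand: f = -2*u**3 - 2*u**2*v - 2*u*v**2 + 2*v**3 + v**2.
No constant or linear terms (consistent with a singular point). Quadratic part: v**2. Cubic part: -2*u**3 - 2*u**2*v - 2*u*v**2 + 2*v**3.
The quadratic part v**2 is a perfect square, so there is a single (double) tangent line v = 0, i.e. y = 1. Restricting the cubic part to that line (v = 0) leaves -2*u**3 ≠ 0, so f is not divisible by v and the branch is v² ≈ 2*u**3 to lowest order — this is a cusp.
Classification: cusp.


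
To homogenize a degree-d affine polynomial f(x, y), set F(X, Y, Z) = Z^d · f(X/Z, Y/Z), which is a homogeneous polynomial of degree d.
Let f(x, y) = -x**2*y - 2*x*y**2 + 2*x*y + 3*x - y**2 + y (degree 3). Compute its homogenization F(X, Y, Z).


F(X, Y, Z) = -X**2*Y - 2*X*Y**2 + 2*X*Y*Z + 3*X*Z**2 - Y**2*Z + Y*Z**2

deg(f) = 3.
Substitute x = X/Z, y = Y/Z into f, then multiply by Z^3.
  monomial -1·x^2·y^1 ↦ -1·X^2·Y^1·Z^0.
  monomial -2·x^1·y^2 ↦ -2·X^1·Y^2·Z^0.
  monomial 2·x^1·y^1 ↦ 2·X^1·Y^1·Z^1.
  monomial 3·x^1·y^0 ↦ 3·X^1·Y^0·Z^2.
  monomial -1·x^0·y^2 ↦ -1·X^0·Y^2·Z^1.
  monomial 1·x^0·y^1 ↦ 1·X^0·Y^1·Z^2.
Collecting: F(X, Y, Z) = -X**2*Y - 2*X*Y**2 + 2*X*Y*Z + 3*X*Z**2 - Y**2*Z + Y*Z**2.


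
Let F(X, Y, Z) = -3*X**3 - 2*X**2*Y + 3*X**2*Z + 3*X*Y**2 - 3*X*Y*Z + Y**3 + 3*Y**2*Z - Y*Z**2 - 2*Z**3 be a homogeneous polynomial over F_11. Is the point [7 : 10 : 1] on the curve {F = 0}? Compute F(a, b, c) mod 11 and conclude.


F(7,10,1) ≡ 7 (mod 11); P is NOT on the curve.

Evaluate F(7, 10, 1) term-by-term (mod 11).
  -3*X**3 ↦ -3·343·1·1 = -1029
  -2*X**2*Y ↦ -2·49·10·1 = -980
  3*X**2*Z ↦ 3·49·1·1 = 147
  3*X*Y**2 ↦ 3·7·100·1 = 2100
  -3*X*Y*Z ↦ -3·7·10·1 = -210
  Y**3 ↦ 1·1·1000·1 = 1000
  3*Y**2*Z ↦ 3·1·100·1 = 300
  -Y*Z**2 ↦ -1·1·10·1 = -10
  -2*Z**3 ↦ -2·1·1·1 = -2
Sum: F(7, 10, 1) = (-1029) + (-980) + (147) + (2100) + (-210) + (1000) + (300) + (-10) + (-2) = 1316.
Reducing mod 11: 1316 ≡ 7 (mod 11).
Since F(a, b, c) ≡ 7 ≠ 0 (mod 11), P does NOT lie on the curve.


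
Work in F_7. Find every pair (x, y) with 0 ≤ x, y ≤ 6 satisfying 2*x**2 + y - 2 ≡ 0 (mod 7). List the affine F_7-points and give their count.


Affine F_7-points: {(0, 2), (1, 0), (2, 1), (3, 5), (4, 5), (5, 1), (6, 0)}; count = 7.

For each of the 49 pairs (x, y) ∈ F_7², evaluate f(x, y) mod 7. Record the zeros.
  x = 0: [0↦5, 1↦6, 2↦0, 3↦1, 4↦2, 5↦3, 6↦4]  zeros at y ∈ {2}
  x = 1: [0↦0, 1↦1, 2↦2, 3↦3, 4↦4, 5↦5, 6↦6]  zeros at y ∈ {0}
  x = 2: [0↦6, 1↦0, 2↦1, 3↦2, 4↦3, 5↦4, 6↦5]  zeros at y ∈ {1}
  x = 3: [0↦2, 1↦3, 2↦4, 3↦5, 4↦6, 5↦0, 6↦1]  zeros at y ∈ {5}
  x = 4: [0↦2, 1↦3, 2↦4, 3↦5, 4↦6, 5↦0, 6↦1]  zeros at y ∈ {5}
  x = 5: [0↦6, 1↦0, 2↦1, 3↦2, 4↦3, 5↦4, 6↦5]  zeros at y ∈ {1}
  x = 6: [0↦0, 1↦1, 2↦2, 3↦3, 4↦4, 5↦5, 6↦6]  zeros at y ∈ {0}
Collecting zeros: affine points = {(0, 2), (1, 0), (2, 1), (3, 5), (4, 5), (5, 1), (6, 0)}.
Total count |C(F_7)_aff| = 7.


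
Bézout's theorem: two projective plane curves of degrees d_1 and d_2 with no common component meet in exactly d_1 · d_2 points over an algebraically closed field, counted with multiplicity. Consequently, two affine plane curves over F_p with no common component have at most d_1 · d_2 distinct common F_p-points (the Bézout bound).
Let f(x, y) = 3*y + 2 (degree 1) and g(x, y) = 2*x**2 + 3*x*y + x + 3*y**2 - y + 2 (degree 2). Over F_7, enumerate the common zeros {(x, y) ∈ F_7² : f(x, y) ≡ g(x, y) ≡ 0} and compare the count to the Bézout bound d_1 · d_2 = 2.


Common zeros: {(5, 4), (6, 4)}; count = 2; Bézout bound = 2.

deg(f) = 1, deg(g) = 2, so Bézout bound = 2.
Scan x ∈ F_7. For each x, list the y ∈ F_7 with f(x, y) ≡ 0 and those with g(x, y) ≡ 0 (mod 7); the common zeros in that column are the intersection.
  x = 0: f ≡ 0 at y ∈ {4}; g ≡ 0 at y ∈ ∅; common: ∅.
  x = 1: f ≡ 0 at y ∈ {4}; g ≡ 0 at y ∈ {2}; common: ∅.
  x = 2: f ≡ 0 at y ∈ {4}; g ≡ 0 at y ∈ {5}; common: ∅.
  x = 3: f ≡ 0 at y ∈ {4}; g ≡ 0 at y ∈ ∅; common: ∅.
  x = 4: f ≡ 0 at y ∈ {4}; g ≡ 0 at y ∈ {3, 5}; common: ∅.
  x = 5: f ≡ 0 at y ∈ {4}; g ≡ 0 at y ∈ {3, 4}; common: {4}.
  x = 6: f ≡ 0 at y ∈ {4}; g ≡ 0 at y ∈ {2, 4}; common: {4}.
Collecting: common zeros = {(5, 4), (6, 4)}, so the count is 2.
Comparison with the Bézout bound: 2 ≤ 2 = deg(f)·deg(g), as expected for curves with no common component (the bound is attained).


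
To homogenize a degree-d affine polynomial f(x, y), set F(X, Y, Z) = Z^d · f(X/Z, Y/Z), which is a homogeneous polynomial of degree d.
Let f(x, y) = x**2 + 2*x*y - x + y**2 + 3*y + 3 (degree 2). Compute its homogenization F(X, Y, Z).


F(X, Y, Z) = X**2 + 2*X*Y - X*Z + Y**2 + 3*Y*Z + 3*Z**2

deg(f) = 2.
Substitute x = X/Z, y = Y/Z into f, then multiply by Z^2.
  monomial 1·x^2·y^0 ↦ 1·X^2·Y^0·Z^0.
  monomial 2·x^1·y^1 ↦ 2·X^1·Y^1·Z^0.
  monomial -1·x^1·y^0 ↦ -1·X^1·Y^0·Z^1.
  monomial 1·x^0·y^2 ↦ 1·X^0·Y^2·Z^0.
  monomial 3·x^0·y^1 ↦ 3·X^0·Y^1·Z^1.
  monomial 3·x^0·y^0 ↦ 3·X^0·Y^0·Z^2.
Collecting: F(X, Y, Z) = X**2 + 2*X*Y - X*Z + Y**2 + 3*Y*Z + 3*Z**2.


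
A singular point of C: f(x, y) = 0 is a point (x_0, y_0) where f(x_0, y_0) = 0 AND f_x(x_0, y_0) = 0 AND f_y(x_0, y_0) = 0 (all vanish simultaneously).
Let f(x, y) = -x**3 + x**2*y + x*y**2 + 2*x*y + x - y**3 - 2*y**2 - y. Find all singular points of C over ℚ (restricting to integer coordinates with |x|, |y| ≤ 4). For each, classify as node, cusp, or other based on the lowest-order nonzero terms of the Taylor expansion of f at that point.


Singular points: {(0, -1)}; classification: node.

Compute partial derivatives:
  f_x = -3*x**2 + 2*x*y + y**2 + 2*y + 1.
  f_y = x**2 + 2*x*y + 2*x - 3*y**2 - 4*y - 1.
Scan x_0 ∈ {−4, ..., 4}. For each x_0, f_y(x_0, y) is a polynomial in y; find its integer roots y ∈ {−4, ..., 4}, then test f_x and f at those candidates.
  x = -4: f_y(-4, y) = -3*y**2 - 12*y + 7; no integer root y with |y| ≤ 4.
  x = -3: f_y(-3, y) = -3*y**2 - 10*y + 2; no integer root y with |y| ≤ 4.
  x = -2: f_y(-2, y) = -3*y**2 - 8*y - 1; no integer root y with |y| ≤ 4.
  x = -1: f_y(-1, y) = -3*y**2 - 6*y - 2; no integer root y with |y| ≤ 4.
  x = 0: f_y(0, y) = -3*y**2 - 4*y - 1; vanishes at y ∈ {-1}. (0, -1): f_x = 0, f = 0 — SINGULAR.
  x = 1: f_y(1, y) = -3*y**2 - 2*y + 2; no integer root y with |y| ≤ 4.
  x = 2: f_y(2, y) = 7 - 3*y**2; no integer root y with |y| ≤ 4.
  x = 3: f_y(3, y) = -3*y**2 + 2*y + 14; no integer root y with |y| ≤ 4.
  x = 4: f_y(4, y) = -3*y**2 + 4*y + 23; no integer root y with |y| ≤ 4.
Only singular point on the grid: (0, -1).
Classify: substitute x = 0 + u, y = -1 + v and expand: f = -u**3 + u**2*v - u**2 + u*v**2 - v**3 + v**2.
No constant or linear terms (consistent with a singular point). Quadratic part: -u**2 + v**2. Cubic part: -u**3 + u**2*v + u*v**2 - v**3.
The quadratic part v**2 - u**2 = (v − u)(v + u) splits into two distinct linear factors, so there are two distinct tangent lines y − -1 = ±(x − 0) — this is a node (ordinary double point).
Classification: node.


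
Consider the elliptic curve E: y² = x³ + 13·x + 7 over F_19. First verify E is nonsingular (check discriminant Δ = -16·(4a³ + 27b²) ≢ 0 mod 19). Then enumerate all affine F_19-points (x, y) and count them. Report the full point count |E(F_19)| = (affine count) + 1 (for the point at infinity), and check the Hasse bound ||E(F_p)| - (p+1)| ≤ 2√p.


Affine points = {(0, 8), (0, 11), (3, 4), (3, 15), (4, 3), (4, 16), (5, 8), (5, 11), (6, 4), (6, 15), (7, 2), (7, 17), (9, 6), (9, 13), (10, 4), (10, 15), (13, 6), (13, 13), (14, 8), (14, 11), (15, 9), (15, 10), (16, 6), (16, 13), (17, 7), (17, 12)}; affine count = 26; |E(F_19)| = 27.

Discriminant check: Δ ∝ 4a³ + 27b² = 4·13³ + 27·7² = 4·2197 + 27·49 ≡ 3 (mod 19). Nonzero ⇒ E is nonsingular.
For each x ∈ F_19, compute rhs = x³ + 13·x + 7 mod 19, then count y ∈ F_19 with y² ≡ rhs.
  x = 0: rhs = 7, matching y values: 8, 11 (2 points).
  x = 1: rhs = 2, matching y values: none (0 points).
  x = 2: rhs = 3, matching y values: none (0 points).
  x = 3: rhs = 16, matching y values: 4, 15 (2 points).
  x = 4: rhs = 9, matching y values: 3, 16 (2 points).
  x = 5: rhs = 7, matching y values: 8, 11 (2 points).
  x = 6: rhs = 16, matching y values: 4, 15 (2 points).
  x = 7: rhs = 4, matching y values: 2, 17 (2 points).
  x = 8: rhs = 15, matching y values: none (0 points).
  x = 9: rhs = 17, matching y values: 6, 13 (2 points).
  x = 10: rhs = 16, matching y values: 4, 15 (2 points).
  x = 11: rhs = 18, matching y values: none (0 points).
  x = 12: rhs = 10, matching y values: none (0 points).
  x = 13: rhs = 17, matching y values: 6, 13 (2 points).
  x = 14: rhs = 7, matching y values: 8, 11 (2 points).
  x = 15: rhs = 5, matching y values: 9, 10 (2 points).
  x = 16: rhs = 17, matching y values: 6, 13 (2 points).
  x = 17: rhs = 11, matching y values: 7, 12 (2 points).
  x = 18: rhs = 12, matching y values: none (0 points).
Total affine count: 26.
Full point count |E(F_19)| = 26 + 1 = 27.
Hasse bound: |27 − (19+1)| = |7| = 7 ≤ 2√19 ≈ 8.7178 ✓.


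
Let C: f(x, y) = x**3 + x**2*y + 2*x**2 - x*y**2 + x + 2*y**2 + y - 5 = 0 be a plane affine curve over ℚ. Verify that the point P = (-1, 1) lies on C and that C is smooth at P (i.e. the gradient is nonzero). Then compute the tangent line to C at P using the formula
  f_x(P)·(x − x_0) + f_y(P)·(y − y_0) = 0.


Tangent line at P: -3*x + 8*y - 11 = 0.

Step 1: f(-1, 1) = 0, so P lies on C.
Step 2: partial derivatives
  f_x(x, y) = 3*x**2 + 2*x*y + 4*x - y**2 + 1, f_y(x, y) = x**2 - 2*x*y + 4*y + 1.
  f_x(P) = -3, f_y(P) = 8 (gradient nonzero, so P is smooth).
Step 3: tangent line at P: -3·(x − -1) + 8·(y − 1) = 0.
Expanding: -3*x + 8*y - 11 = 0.


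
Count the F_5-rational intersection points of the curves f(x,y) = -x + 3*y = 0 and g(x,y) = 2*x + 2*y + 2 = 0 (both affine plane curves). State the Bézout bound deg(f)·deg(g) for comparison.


Common zeros: {(3, 1)}; count = 1; Bézout bound = 1.

deg(f) = 1, deg(g) = 1, so Bézout bound = 1.
Scan x ∈ F_5. For each x, list the y ∈ F_5 with f(x, y) ≡ 0 and those with g(x, y) ≡ 0 (mod 5); the common zeros in that column are the intersection.
  x = 0: f ≡ 0 at y ∈ {0}; g ≡ 0 at y ∈ {4}; common: ∅.
  x = 1: f ≡ 0 at y ∈ {2}; g ≡ 0 at y ∈ {3}; common: ∅.
  x = 2: f ≡ 0 at y ∈ {4}; g ≡ 0 at y ∈ {2}; common: ∅.
  x = 3: f ≡ 0 at y ∈ {1}; g ≡ 0 at y ∈ {1}; common: {1}.
  x = 4: f ≡ 0 at y ∈ {3}; g ≡ 0 at y ∈ {0}; common: ∅.
Collecting: common zeros = {(3, 1)}, so the count is 1.
Comparison with the Bézout bound: 1 ≤ 1 = deg(f)·deg(g), as expected for curves with no common component (the bound is attained).


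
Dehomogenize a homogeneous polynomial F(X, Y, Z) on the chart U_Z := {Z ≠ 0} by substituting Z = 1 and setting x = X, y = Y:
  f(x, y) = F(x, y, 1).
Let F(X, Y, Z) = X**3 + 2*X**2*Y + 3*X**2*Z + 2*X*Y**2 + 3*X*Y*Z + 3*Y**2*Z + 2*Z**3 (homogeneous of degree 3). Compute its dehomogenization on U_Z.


f(x, y) = x**3 + 2*x**2*y + 3*x**2 + 2*x*y**2 + 3*x*y + 3*y**2 + 2

On U_Z we set Z = 1. Each monomial c·X^i·Y^j·Z^k in F becomes c·x^i·y^j·1^k = c·x^i·y^j.
Substituting Z = 1: F(X, Y, 1) = x**3 + 2*x**2*y + 3*x**2 + 2*x*y**2 + 3*x*y + 3*y**2 + 2.
Note: deg(f) ≤ deg(F) = 3; strict inequality happens when F is divisible by Z (lost terms).


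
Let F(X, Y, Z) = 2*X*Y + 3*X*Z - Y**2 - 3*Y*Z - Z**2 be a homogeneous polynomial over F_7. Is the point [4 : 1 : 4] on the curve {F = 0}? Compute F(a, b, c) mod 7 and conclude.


F(4,1,4) ≡ 6 (mod 7); P is NOT on the curve.

Evaluate F(4, 1, 4) term-by-term (mod 7).
  2*X*Y ↦ 2·4·1·1 = 8
  3*X*Z ↦ 3·4·1·4 = 48
  -Y**2 ↦ -1·1·1·1 = -1
  -3*Y*Z ↦ -3·1·1·4 = -12
  -Z**2 ↦ -1·1·1·16 = -16
Sum: F(4, 1, 4) = (8) + (48) + (-1) + (-12) + (-16) = 27.
Reducing mod 7: 27 ≡ 6 (mod 7).
Since F(a, b, c) ≡ 6 ≠ 0 (mod 7), P does NOT lie on the curve.


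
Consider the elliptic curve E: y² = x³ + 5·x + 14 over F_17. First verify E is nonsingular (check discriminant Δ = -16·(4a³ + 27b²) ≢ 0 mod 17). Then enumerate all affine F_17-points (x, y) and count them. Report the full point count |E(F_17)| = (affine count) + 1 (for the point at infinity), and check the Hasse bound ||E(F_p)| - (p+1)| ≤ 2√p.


Affine points = {(2, 7), (2, 10), (4, 8), (4, 9), (7, 1), (7, 16), (12, 0), (13, 7), (13, 10), (15, 8), (15, 9), (16, 5), (16, 12)}; affine count = 13; |E(F_17)| = 14.

Discriminant check: Δ ∝ 4a³ + 27b² = 4·5³ + 27·14² = 4·125 + 27·196 ≡ 12 (mod 17). Nonzero ⇒ E is nonsingular.
For each x ∈ F_17, compute rhs = x³ + 5·x + 14 mod 17, then count y ∈ F_17 with y² ≡ rhs.
  x = 0: rhs = 14, matching y values: none (0 points).
  x = 1: rhs = 3, matching y values: none (0 points).
  x = 2: rhs = 15, matching y values: 7, 10 (2 points).
  x = 3: rhs = 5, matching y values: none (0 points).
  x = 4: rhs = 13, matching y values: 8, 9 (2 points).
  x = 5: rhs = 11, matching y values: none (0 points).
  x = 6: rhs = 5, matching y values: none (0 points).
  x = 7: rhs = 1, matching y values: 1, 16 (2 points).
  x = 8: rhs = 5, matching y values: none (0 points).
  x = 9: rhs = 6, matching y values: none (0 points).
  x = 10: rhs = 10, matching y values: none (0 points).
  x = 11: rhs = 6, matching y values: none (0 points).
  x = 12: rhs = 0, matching y values: 0 (1 points).
  x = 13: rhs = 15, matching y values: 7, 10 (2 points).
  x = 14: rhs = 6, matching y values: none (0 points).
  x = 15: rhs = 13, matching y values: 8, 9 (2 points).
  x = 16: rhs = 8, matching y values: 5, 12 (2 points).
Total affine count: 13.
Full point count |E(F_17)| = 13 + 1 = 14.
Hasse bound: |14 − (17+1)| = |-4| = 4 ≤ 2√17 ≈ 8.2462 ✓.
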